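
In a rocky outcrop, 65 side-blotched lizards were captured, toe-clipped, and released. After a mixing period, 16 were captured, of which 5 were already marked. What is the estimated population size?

N = 208

The marked fraction in the recapture sample should equal the marked fraction in the population: 5/16 = 65/N.
N = (65 × 16) / 5 = 1040 / 5 = 208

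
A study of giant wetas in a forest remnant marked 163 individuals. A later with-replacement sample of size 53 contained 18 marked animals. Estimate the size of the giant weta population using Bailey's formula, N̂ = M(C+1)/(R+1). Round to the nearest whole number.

N ≈ 463

N̂ = 163·(53+1)/(18+1) = 163·54/19 = 8802/19 ≈ 463.3 → 463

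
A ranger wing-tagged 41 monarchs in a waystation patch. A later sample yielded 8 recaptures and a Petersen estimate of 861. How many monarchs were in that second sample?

C = 168

From N = M·C/R: C = N·R / M = 861·8 / 41 = 6888 / 41 = 168.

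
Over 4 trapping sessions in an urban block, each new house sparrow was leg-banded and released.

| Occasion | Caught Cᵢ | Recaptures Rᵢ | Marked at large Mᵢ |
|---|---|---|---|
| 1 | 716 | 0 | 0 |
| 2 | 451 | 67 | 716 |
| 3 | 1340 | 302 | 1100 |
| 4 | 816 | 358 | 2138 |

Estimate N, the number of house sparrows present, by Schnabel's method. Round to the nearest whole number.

N ≈ 4871

Σ MᵢCᵢ = 0·716 + 716·451 + 1100·1340 + 2138·816 = 0 + 322916 + 1474000 + 1744608 = 3541524
Σ Rᵢ = 0 + 67 + 302 + 358 = 727
N̂ = 3541524 / 727 ≈ 4871.4 → 4871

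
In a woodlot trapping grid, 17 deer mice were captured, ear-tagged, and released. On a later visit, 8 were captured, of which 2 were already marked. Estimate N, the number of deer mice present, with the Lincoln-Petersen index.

N = (17 × 8) / 2 = 136 / 2 = 68

N = 68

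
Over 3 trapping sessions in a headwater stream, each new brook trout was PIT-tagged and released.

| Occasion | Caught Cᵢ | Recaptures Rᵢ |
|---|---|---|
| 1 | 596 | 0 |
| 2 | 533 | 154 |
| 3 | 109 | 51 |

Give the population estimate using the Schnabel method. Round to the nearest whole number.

N ≈ 2068

Marked at large before each occasion: Mᵢ = Σⱼ<ᵢ (Cⱼ − Rⱼ) → M1=0, M2=596, M3=975
Σ MᵢCᵢ = 0·596 + 596·533 + 975·109 = 0 + 317668 + 106275 = 423943
Σ Rᵢ = 0 + 154 + 51 = 205
N̂ = 423943 / 205 ≈ 2068.0 → 2068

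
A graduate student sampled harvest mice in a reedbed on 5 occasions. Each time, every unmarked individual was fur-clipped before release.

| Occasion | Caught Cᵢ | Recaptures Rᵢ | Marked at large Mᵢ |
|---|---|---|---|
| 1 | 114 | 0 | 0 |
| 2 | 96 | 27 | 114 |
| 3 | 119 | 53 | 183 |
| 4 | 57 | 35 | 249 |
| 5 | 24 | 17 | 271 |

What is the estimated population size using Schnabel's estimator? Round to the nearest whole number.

Σ MᵢCᵢ = 0·114 + 114·96 + 183·119 + 249·57 + 271·24 = 0 + 10944 + 21777 + 14193 + 6504 = 53418
Σ Rᵢ = 0 + 27 + 53 + 35 + 17 = 132
N̂ = 53418 / 132 ≈ 404.7 → 405

N ≈ 405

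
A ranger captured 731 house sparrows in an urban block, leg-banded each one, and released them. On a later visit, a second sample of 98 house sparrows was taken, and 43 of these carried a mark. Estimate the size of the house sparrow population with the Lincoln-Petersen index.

N = (731 × 98) / 43 = 71638 / 43 = 1666

N = 1666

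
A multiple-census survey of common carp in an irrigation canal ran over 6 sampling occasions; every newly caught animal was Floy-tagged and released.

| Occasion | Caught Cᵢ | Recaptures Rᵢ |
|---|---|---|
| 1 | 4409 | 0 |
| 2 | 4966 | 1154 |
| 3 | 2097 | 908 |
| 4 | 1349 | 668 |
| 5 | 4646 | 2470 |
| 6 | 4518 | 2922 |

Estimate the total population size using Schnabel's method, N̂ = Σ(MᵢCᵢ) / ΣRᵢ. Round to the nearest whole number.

N ≈ 18,977

Marked at large before each occasion: Mᵢ = Σⱼ<ᵢ (Cⱼ − Rⱼ) → M1=0, M2=4409, M3=8221, M4=9410, M5=10091, M6=12267
Σ MᵢCᵢ = 0·4409 + 4409·4966 + 8221·2097 + 9410·1349 + 10091·4646 + 12267·4518 = 0 + 21895094 + 17239437 + 12694090 + 46882786 + 55422306 = 154133713
Σ Rᵢ = 0 + 1154 + 908 + 668 + 2470 + 2922 = 8122
N̂ = 154133713 / 8122 ≈ 18977.3 → 18977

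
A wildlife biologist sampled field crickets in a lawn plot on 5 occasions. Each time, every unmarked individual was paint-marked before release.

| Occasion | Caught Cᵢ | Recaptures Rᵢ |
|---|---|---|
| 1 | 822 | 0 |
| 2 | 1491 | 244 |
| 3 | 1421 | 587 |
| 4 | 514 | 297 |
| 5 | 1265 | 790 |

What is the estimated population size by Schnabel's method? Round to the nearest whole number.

N ≈ 5008

Marked at large before each occasion: Mᵢ = Σⱼ<ᵢ (Cⱼ − Rⱼ) → M1=0, M2=822, M3=2069, M4=2903, M5=3120
Σ MᵢCᵢ = 0·822 + 822·1491 + 2069·1421 + 2903·514 + 3120·1265 = 0 + 1225602 + 2940049 + 1492142 + 3946800 = 9604593
Σ Rᵢ = 0 + 244 + 587 + 297 + 790 = 1918
N̂ = 9604593 / 1918 ≈ 5007.6 → 5008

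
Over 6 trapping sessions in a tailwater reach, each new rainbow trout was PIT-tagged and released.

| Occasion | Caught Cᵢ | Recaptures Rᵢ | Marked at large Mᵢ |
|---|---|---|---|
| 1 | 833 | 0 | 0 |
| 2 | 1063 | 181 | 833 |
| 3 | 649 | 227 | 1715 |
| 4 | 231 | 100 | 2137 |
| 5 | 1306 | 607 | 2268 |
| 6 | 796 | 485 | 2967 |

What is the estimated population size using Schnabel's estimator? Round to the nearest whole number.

Σ MᵢCᵢ = 0·833 + 833·1063 + 1715·649 + 2137·231 + 2268·1306 + 2967·796 = 0 + 885479 + 1113035 + 493647 + 2962008 + 2361732 = 7815901
Σ Rᵢ = 0 + 181 + 227 + 100 + 607 + 485 = 1600
N̂ = 7815901 / 1600 ≈ 4884.9 → 4885

N ≈ 4885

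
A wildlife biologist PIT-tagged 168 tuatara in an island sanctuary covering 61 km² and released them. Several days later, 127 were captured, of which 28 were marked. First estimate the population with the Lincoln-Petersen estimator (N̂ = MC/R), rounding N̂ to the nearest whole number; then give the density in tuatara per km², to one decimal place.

density ≈ 12.5 tuatara per km²

N̂ = 168·127/28 = 21336/28 = 762
Density = N̂ / area = 762 / 61 ≈ 12.49 → 12.5 per km²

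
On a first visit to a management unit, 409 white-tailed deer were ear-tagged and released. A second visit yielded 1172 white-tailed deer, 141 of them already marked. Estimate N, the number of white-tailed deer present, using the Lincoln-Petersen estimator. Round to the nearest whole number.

Lincoln-Petersen assumes M/N = R/C, so N = M·C / R.
N = (409 × 1172) / 141 = 479348 / 141 ≈ 3399.6 → 3400

N ≈ 3400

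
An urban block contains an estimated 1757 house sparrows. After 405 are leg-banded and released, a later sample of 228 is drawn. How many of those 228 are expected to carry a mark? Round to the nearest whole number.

Expected recaptures E[R] = M·C / N.
E[R] = 405 × 228 / 1757 = 92340 / 1757 ≈ 52.6 → 53

expected recaptures ≈ 53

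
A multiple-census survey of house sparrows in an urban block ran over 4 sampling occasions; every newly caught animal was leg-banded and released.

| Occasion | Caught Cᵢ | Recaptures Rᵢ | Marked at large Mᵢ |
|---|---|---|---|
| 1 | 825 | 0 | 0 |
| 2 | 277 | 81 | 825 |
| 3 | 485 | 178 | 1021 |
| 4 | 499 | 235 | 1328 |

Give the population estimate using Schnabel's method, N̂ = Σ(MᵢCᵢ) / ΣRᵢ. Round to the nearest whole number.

Σ MᵢCᵢ = 0·825 + 825·277 + 1021·485 + 1328·499 = 0 + 228525 + 495185 + 662672 = 1386382
Σ Rᵢ = 0 + 81 + 178 + 235 = 494
N̂ = 1386382 / 494 ≈ 2806.4 → 2806

N ≈ 2806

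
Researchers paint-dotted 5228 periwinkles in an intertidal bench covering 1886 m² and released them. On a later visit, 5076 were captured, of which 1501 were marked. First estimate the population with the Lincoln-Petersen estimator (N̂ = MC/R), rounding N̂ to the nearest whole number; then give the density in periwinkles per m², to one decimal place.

N̂ = 5228·5076/1501 = 26537328/1501 ≈ 17679.8 → 17680
Density = N̂ / area = 17680 / 1886 ≈ 9.37 → 9.4 per m²

density ≈ 9.4 periwinkles per m²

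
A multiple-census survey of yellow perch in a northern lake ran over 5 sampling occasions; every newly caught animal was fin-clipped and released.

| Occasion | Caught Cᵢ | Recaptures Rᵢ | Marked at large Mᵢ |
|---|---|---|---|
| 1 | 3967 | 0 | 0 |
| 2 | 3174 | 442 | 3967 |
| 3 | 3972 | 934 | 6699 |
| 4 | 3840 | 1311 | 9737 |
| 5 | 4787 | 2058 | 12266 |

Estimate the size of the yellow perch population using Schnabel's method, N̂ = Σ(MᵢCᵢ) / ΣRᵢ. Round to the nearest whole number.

Σ MᵢCᵢ = 0·3967 + 3967·3174 + 6699·3972 + 9737·3840 + 12266·4787 = 0 + 12591258 + 26608428 + 37390080 + 58717342 = 135307108
Σ Rᵢ = 0 + 442 + 934 + 1311 + 2058 = 4745
N̂ = 135307108 / 4745 ≈ 28515.7 → 28516

N ≈ 28,516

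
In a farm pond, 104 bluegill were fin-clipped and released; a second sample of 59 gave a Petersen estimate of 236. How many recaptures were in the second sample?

From N = M·C/R: R = M·C / N = 104·59 / 236 = 6136 / 236 = 26.

R = 26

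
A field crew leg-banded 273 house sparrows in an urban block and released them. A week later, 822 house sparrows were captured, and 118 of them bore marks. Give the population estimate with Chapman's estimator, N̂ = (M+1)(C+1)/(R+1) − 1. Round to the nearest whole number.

N̂ = (273+1)(822+1)/(118+1) − 1 = 274·823/119 − 1
= 225502/119 − 1 ≈ 1895.0 − 1 ≈ 1894.0 → 1894

N ≈ 1894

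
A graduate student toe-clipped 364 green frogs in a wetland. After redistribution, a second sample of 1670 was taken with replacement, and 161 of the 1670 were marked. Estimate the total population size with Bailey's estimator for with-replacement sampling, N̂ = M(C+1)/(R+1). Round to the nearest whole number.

N ≈ 3755

N̂ = 364·(1670+1)/(161+1) = 364·1671/162 = 608244/162 ≈ 3754.6 → 3755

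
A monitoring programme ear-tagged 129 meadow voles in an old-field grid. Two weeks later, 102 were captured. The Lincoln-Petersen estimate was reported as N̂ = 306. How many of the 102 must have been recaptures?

R = 43

From N = M·C/R: R = M·C / N = 129·102 / 306 = 13158 / 306 = 43.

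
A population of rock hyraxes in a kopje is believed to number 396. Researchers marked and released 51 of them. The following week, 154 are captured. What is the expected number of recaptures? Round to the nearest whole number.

Expected recaptures E[R] = M·C / N.
E[R] = 51 × 154 / 396 = 7854 / 396 ≈ 19.8 → 20

expected recaptures ≈ 20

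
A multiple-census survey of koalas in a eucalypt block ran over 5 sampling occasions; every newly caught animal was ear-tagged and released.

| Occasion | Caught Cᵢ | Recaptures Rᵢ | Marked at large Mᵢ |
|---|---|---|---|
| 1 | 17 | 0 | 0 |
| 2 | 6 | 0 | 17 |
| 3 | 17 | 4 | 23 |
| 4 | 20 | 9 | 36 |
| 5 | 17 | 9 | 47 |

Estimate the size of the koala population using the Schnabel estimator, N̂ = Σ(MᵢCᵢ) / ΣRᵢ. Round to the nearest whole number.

N ≈ 91

Σ MᵢCᵢ = 0·17 + 17·6 + 23·17 + 36·20 + 47·17 = 0 + 102 + 391 + 720 + 799 = 2012
Σ Rᵢ = 0 + 0 + 4 + 9 + 9 = 22
N̂ = 2012 / 22 ≈ 91.45 → 91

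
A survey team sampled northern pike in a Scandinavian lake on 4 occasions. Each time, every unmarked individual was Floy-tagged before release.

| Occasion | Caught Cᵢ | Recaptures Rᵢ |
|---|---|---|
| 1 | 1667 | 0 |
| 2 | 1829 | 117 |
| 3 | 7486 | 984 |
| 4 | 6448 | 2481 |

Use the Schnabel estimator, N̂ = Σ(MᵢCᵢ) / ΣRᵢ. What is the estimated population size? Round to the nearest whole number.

Marked at large before each occasion: Mᵢ = Σⱼ<ᵢ (Cⱼ − Rⱼ) → M1=0, M2=1667, M3=3379, M4=9881
Σ MᵢCᵢ = 0·1667 + 1667·1829 + 3379·7486 + 9881·6448 = 0 + 3048943 + 25295194 + 63712688 = 92056825
Σ Rᵢ = 0 + 117 + 984 + 2481 = 3582
N̂ = 92056825 / 3582 ≈ 25699.8 → 25700

N ≈ 25,700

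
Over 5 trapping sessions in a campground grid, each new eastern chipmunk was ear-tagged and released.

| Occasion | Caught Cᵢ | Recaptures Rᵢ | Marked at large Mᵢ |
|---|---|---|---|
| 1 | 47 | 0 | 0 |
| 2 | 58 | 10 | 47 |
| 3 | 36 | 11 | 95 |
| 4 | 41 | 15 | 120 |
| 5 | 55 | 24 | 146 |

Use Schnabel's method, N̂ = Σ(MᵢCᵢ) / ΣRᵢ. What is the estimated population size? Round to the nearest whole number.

N ≈ 318

Σ MᵢCᵢ = 0·47 + 47·58 + 95·36 + 120·41 + 146·55 = 0 + 2726 + 3420 + 4920 + 8030 = 19096
Σ Rᵢ = 0 + 10 + 11 + 15 + 24 = 60
N̂ = 19096 / 60 ≈ 318.3 → 318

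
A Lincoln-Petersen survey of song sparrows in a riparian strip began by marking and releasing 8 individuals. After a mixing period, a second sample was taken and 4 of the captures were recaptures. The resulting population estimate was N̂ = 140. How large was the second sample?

From N = M·C/R: C = N·R / M = 140·4 / 8 = 560 / 8 = 70.

C = 70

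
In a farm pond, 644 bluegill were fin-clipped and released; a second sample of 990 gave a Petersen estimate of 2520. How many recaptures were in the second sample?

From N = M·C/R: R = M·C / N = 644·990 / 2520 = 637560 / 2520 = 253.

R = 253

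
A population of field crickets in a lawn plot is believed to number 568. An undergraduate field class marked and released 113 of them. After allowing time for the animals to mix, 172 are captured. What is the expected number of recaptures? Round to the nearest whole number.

The marked fraction of the population is 113/568, so in a sample of 172 expect C·(M/N) marked.
E[R] = 113 × 172 / 568 = 19436 / 568 ≈ 34.2 → 34

expected recaptures ≈ 34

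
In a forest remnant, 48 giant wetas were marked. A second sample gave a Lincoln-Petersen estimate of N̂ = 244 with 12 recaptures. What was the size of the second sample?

From N = M·C/R: C = N·R / M = 244·12 / 48 = 2928 / 48 = 61.

C = 61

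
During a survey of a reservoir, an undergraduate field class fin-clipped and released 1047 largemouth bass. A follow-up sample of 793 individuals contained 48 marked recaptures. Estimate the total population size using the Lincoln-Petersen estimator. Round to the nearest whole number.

N ≈ 17,297

If marked individuals mix randomly, R/C ≈ M/N, giving N ≈ M·C/R.
N = (1047 × 793) / 48 = 830271 / 48 ≈ 17297.3 → 17297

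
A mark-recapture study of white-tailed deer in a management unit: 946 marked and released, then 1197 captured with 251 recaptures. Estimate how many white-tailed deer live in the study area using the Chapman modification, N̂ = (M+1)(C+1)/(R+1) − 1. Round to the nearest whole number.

N ≈ 4501

N̂ = (946+1)(1197+1)/(251+1) − 1 = 947·1198/252 − 1
= 1134506/252 − 1 ≈ 4502.0 − 1 ≈ 4501.0 → 4501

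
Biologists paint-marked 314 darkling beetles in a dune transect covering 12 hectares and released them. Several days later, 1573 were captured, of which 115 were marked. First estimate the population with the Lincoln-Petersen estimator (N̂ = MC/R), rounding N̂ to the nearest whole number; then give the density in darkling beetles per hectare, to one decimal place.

density ≈ 357.9 darkling beetles per hectare

N̂ = 314·1573/115 = 493922/115 ≈ 4295.0 → 4295
Density = N̂ / area = 4295 / 12 ≈ 357.92 → 357.9 per hectare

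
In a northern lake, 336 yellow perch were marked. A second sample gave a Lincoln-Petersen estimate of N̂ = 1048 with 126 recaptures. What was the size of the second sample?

From N = M·C/R: C = N·R / M = 1048·126 / 336 = 132048 / 336 = 393.

C = 393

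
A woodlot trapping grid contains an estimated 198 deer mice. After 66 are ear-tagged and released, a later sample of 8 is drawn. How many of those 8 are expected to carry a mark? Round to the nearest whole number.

Expected recaptures E[R] = M·C / N.
E[R] = 66 × 8 / 198 = 528 / 198 ≈ 2.7 → 3

expected recaptures ≈ 3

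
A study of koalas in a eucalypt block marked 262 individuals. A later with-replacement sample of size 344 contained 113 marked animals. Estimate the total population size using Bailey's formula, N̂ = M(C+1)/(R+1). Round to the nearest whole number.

N ≈ 793

N̂ = 262·(344+1)/(113+1) = 262·345/114 = 90390/114 ≈ 792.9 → 793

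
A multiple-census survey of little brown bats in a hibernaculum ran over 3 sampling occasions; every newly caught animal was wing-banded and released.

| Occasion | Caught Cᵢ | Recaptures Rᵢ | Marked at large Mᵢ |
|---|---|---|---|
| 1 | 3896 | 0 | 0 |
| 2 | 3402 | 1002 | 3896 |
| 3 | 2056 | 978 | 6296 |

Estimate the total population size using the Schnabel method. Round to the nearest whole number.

Σ MᵢCᵢ = 0·3896 + 3896·3402 + 6296·2056 = 0 + 13254192 + 12944576 = 26198768
Σ Rᵢ = 0 + 1002 + 978 = 1980
N̂ = 26198768 / 1980 ≈ 13231.7 → 13232

N ≈ 13,232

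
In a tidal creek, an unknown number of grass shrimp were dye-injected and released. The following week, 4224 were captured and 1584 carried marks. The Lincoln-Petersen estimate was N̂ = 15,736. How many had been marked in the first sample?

M = 5901

From N = M·C/R: M = N·R / C = 15736·1584 / 4224 = 24925824 / 4224 = 5901.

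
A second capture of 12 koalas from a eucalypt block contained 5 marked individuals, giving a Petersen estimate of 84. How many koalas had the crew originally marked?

M = 35

From N = M·C/R: M = N·R / C = 84·5 / 12 = 420 / 12 = 35.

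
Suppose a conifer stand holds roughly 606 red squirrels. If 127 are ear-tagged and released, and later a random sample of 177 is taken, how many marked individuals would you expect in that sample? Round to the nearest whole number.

expected recaptures ≈ 37

The marked fraction of the population is 127/606, so in a sample of 177 expect C·(M/N) marked.
E[R] = 127 × 177 / 606 = 22479 / 606 ≈ 37.1 → 37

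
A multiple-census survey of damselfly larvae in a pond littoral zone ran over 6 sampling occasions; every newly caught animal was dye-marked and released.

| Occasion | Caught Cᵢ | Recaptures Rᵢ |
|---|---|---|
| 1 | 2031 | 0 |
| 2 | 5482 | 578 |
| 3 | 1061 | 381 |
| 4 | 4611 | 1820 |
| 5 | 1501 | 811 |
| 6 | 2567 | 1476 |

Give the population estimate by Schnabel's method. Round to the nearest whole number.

N ≈ 19,287

Marked at large before each occasion: Mᵢ = Σⱼ<ᵢ (Cⱼ − Rⱼ) → M1=0, M2=2031, M3=6935, M4=7615, M5=10406, M6=11096
Σ MᵢCᵢ = 0·2031 + 2031·5482 + 6935·1061 + 7615·4611 + 10406·1501 + 11096·2567 = 0 + 11133942 + 7358035 + 35112765 + 15619406 + 28483432 = 97707580
Σ Rᵢ = 0 + 578 + 381 + 1820 + 811 + 1476 = 5066
N̂ = 97707580 / 5066 ≈ 19286.9 → 19287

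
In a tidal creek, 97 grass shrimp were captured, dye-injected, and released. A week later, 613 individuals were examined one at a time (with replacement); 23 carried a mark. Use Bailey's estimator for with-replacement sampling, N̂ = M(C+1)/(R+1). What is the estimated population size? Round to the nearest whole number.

N ≈ 2482

N̂ = 97·(613+1)/(23+1) = 97·614/24 = 59558/24 ≈ 2481.6 → 2482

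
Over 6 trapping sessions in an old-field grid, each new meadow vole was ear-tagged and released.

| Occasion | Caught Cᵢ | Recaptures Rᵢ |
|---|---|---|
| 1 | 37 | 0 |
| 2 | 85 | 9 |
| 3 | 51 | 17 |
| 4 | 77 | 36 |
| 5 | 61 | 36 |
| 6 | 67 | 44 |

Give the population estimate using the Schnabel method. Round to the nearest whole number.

N ≈ 324

Marked at large before each occasion: Mᵢ = Σⱼ<ᵢ (Cⱼ − Rⱼ) → M1=0, M2=37, M3=113, M4=147, M5=188, M6=213
Σ MᵢCᵢ = 0·37 + 37·85 + 113·51 + 147·77 + 188·61 + 213·67 = 0 + 3145 + 5763 + 11319 + 11468 + 14271 = 45966
Σ Rᵢ = 0 + 9 + 17 + 36 + 36 + 44 = 142
N̂ = 45966 / 142 ≈ 323.7 → 324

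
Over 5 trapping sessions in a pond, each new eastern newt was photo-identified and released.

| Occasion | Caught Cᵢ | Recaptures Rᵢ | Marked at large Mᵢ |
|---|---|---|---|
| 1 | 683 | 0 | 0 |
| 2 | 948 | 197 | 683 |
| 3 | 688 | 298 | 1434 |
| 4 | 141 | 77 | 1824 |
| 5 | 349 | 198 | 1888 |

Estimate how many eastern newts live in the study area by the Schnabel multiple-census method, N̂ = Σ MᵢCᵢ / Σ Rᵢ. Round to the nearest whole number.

Σ MᵢCᵢ = 0·683 + 683·948 + 1434·688 + 1824·141 + 1888·349 = 0 + 647484 + 986592 + 257184 + 658912 = 2550172
Σ Rᵢ = 0 + 197 + 298 + 77 + 198 = 770
N̂ = 2550172 / 770 ≈ 3311.9 → 3312

N ≈ 3312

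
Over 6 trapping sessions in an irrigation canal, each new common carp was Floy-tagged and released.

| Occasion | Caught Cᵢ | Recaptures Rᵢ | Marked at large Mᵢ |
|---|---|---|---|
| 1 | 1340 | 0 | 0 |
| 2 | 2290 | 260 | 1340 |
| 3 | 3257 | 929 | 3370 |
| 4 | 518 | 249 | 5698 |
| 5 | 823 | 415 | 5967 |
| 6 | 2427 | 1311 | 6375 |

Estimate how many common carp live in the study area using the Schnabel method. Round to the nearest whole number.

Σ MᵢCᵢ = 0·1340 + 1340·2290 + 3370·3257 + 5698·518 + 5967·823 + 6375·2427 = 0 + 3068600 + 10976090 + 2951564 + 4910841 + 15472125 = 37379220
Σ Rᵢ = 0 + 260 + 929 + 249 + 415 + 1311 = 3164
N̂ = 37379220 / 3164 ≈ 11813.9 → 11814

N ≈ 11,814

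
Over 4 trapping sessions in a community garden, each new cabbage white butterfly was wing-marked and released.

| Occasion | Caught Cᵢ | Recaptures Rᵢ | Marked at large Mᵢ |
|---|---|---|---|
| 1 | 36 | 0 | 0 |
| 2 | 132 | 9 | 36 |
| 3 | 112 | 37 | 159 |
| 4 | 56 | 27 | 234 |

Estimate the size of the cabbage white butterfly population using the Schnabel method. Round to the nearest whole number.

N ≈ 489

Σ MᵢCᵢ = 0·36 + 36·132 + 159·112 + 234·56 = 0 + 4752 + 17808 + 13104 = 35664
Σ Rᵢ = 0 + 9 + 37 + 27 = 73
N̂ = 35664 / 73 ≈ 488.5 → 489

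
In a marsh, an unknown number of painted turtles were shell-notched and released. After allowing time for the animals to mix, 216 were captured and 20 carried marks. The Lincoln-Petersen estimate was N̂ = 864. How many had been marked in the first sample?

From N = M·C/R: M = N·R / C = 864·20 / 216 = 17280 / 216 = 80.

M = 80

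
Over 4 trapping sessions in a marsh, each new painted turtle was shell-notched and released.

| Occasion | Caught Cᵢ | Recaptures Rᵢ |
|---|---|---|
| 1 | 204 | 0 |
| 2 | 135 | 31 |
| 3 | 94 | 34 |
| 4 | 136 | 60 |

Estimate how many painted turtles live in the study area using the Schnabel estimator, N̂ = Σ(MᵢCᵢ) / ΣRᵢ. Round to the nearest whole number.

N ≈ 852

Marked at large before each occasion: Mᵢ = Σⱼ<ᵢ (Cⱼ − Rⱼ) → M1=0, M2=204, M3=308, M4=368
Σ MᵢCᵢ = 0·204 + 204·135 + 308·94 + 368·136 = 0 + 27540 + 28952 + 50048 = 106540
Σ Rᵢ = 0 + 31 + 34 + 60 = 125
N̂ = 106540 / 125 ≈ 852.3 → 852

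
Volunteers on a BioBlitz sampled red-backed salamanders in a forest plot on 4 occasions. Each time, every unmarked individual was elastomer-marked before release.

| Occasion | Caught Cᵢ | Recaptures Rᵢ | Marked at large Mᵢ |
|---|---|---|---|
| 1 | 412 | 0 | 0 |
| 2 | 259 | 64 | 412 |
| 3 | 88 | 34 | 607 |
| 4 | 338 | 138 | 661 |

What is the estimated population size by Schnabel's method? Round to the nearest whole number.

Σ MᵢCᵢ = 0·412 + 412·259 + 607·88 + 661·338 = 0 + 106708 + 53416 + 223418 = 383542
Σ Rᵢ = 0 + 64 + 34 + 138 = 236
N̂ = 383542 / 236 ≈ 1625.2 → 1625

N ≈ 1625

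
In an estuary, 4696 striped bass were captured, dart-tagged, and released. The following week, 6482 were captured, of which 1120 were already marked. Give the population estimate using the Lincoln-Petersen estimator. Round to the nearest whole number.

N ≈ 27,178

If marked individuals mix randomly, R/C ≈ M/N, giving N ≈ M·C/R.
N = (4696 × 6482) / 1120 = 30439472 / 1120 ≈ 27178.1 → 27178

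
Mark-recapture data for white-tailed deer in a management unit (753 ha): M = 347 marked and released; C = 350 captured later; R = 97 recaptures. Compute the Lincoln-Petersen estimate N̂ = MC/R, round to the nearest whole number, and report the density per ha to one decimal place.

N̂ = 347·350/97 = 121450/97 ≈ 1252.1 → 1252
Density = N̂ / area = 1252 / 753 ≈ 1.66 → 1.7 per ha

density ≈ 1.7 white-tailed deer per ha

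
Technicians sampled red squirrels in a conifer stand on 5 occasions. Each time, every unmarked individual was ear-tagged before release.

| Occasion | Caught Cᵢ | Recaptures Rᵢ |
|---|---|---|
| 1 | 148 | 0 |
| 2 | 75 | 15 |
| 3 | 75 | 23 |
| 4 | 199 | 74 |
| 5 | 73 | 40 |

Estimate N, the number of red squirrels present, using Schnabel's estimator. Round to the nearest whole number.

Marked at large before each occasion: Mᵢ = Σⱼ<ᵢ (Cⱼ − Rⱼ) → M1=0, M2=148, M3=208, M4=260, M5=385
Σ MᵢCᵢ = 0·148 + 148·75 + 208·75 + 260·199 + 385·73 = 0 + 11100 + 15600 + 51740 + 28105 = 106545
Σ Rᵢ = 0 + 15 + 23 + 74 + 40 = 152
N̂ = 106545 / 152 ≈ 701.0 → 701

N ≈ 701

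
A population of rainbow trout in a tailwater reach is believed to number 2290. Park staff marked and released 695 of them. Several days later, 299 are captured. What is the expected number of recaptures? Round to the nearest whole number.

expected recaptures ≈ 91

The marked fraction of the population is 695/2290, so in a sample of 299 expect C·(M/N) marked.
E[R] = 695 × 299 / 2290 = 207805 / 2290 ≈ 90.7 → 91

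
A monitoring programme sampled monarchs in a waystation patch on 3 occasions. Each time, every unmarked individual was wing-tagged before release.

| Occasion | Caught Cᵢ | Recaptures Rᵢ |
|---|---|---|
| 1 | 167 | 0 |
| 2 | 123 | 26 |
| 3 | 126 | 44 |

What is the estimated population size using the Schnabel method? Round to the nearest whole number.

Marked at large before each occasion: Mᵢ = Σⱼ<ᵢ (Cⱼ − Rⱼ) → M1=0, M2=167, M3=264
Σ MᵢCᵢ = 0·167 + 167·123 + 264·126 = 0 + 20541 + 33264 = 53805
Σ Rᵢ = 0 + 26 + 44 = 70
N̂ = 53805 / 70 ≈ 768.6 → 769

N ≈ 769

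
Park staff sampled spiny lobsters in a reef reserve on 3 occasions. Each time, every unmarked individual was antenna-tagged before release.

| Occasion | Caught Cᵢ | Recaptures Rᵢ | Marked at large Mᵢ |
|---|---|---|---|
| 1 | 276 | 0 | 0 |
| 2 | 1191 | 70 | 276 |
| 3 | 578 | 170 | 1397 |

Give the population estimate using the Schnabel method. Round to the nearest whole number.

N ≈ 4734

Σ MᵢCᵢ = 0·276 + 276·1191 + 1397·578 = 0 + 328716 + 807466 = 1136182
Σ Rᵢ = 0 + 70 + 170 = 240
N̂ = 1136182 / 240 ≈ 4734.1 → 4734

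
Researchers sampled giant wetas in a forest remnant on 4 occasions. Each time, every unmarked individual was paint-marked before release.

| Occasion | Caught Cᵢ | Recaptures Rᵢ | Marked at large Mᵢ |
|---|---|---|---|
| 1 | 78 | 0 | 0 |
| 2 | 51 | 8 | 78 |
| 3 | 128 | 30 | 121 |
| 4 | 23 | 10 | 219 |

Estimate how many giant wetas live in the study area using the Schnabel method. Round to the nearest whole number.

Σ MᵢCᵢ = 0·78 + 78·51 + 121·128 + 219·23 = 0 + 3978 + 15488 + 5037 = 24503
Σ Rᵢ = 0 + 8 + 30 + 10 = 48
N̂ = 24503 / 48 ≈ 510.48 → 510

N ≈ 510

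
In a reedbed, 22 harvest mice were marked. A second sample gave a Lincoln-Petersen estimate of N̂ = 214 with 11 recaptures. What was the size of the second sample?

From N = M·C/R: C = N·R / M = 214·11 / 22 = 2354 / 22 = 107.

C = 107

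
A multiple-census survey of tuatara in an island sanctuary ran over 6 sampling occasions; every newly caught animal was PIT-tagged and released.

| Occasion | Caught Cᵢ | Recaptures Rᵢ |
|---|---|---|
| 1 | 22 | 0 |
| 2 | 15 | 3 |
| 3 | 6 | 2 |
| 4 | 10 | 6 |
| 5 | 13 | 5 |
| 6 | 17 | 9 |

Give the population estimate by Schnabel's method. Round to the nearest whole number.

Marked at large before each occasion: Mᵢ = Σⱼ<ᵢ (Cⱼ − Rⱼ) → M1=0, M2=22, M3=34, M4=38, M5=42, M6=50
Σ MᵢCᵢ = 0·22 + 22·15 + 34·6 + 38·10 + 42·13 + 50·17 = 0 + 330 + 204 + 380 + 546 + 850 = 2310
Σ Rᵢ = 0 + 3 + 2 + 6 + 5 + 9 = 25
N̂ = 2310 / 25 ≈ 92.4 → 92

N ≈ 92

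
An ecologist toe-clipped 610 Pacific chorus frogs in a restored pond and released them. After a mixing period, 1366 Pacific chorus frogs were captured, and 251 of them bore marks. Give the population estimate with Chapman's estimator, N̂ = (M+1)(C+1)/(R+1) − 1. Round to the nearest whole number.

N̂ = (610+1)(1366+1)/(251+1) − 1 = 611·1367/252 − 1
= 835237/252 − 1 ≈ 3314.4 − 1 ≈ 3313.4 → 3313

N ≈ 3313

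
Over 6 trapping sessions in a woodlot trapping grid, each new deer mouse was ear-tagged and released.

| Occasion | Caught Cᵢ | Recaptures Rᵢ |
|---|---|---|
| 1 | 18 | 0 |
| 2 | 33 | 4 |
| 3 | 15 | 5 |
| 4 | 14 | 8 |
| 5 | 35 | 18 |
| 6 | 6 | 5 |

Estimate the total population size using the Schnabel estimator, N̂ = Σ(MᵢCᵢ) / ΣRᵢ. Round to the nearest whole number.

N ≈ 120

Marked at large before each occasion: Mᵢ = Σⱼ<ᵢ (Cⱼ − Rⱼ) → M1=0, M2=18, M3=47, M4=57, M5=63, M6=80
Σ MᵢCᵢ = 0·18 + 18·33 + 47·15 + 57·14 + 63·35 + 80·6 = 0 + 594 + 705 + 798 + 2205 + 480 = 4782
Σ Rᵢ = 0 + 4 + 5 + 8 + 18 + 5 = 40
N̂ = 4782 / 40 ≈ 119.5 → 120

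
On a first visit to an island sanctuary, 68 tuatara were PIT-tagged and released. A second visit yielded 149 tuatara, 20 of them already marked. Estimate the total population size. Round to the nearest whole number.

N = (68 × 149) / 20 = 10132 / 20 ≈ 506.6 → 507

N ≈ 507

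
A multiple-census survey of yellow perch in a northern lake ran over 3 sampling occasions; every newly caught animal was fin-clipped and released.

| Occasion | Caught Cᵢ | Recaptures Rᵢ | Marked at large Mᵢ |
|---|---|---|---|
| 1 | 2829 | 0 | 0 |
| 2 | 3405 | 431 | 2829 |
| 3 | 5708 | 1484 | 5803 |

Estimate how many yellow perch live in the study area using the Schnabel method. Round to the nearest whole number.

Σ MᵢCᵢ = 0·2829 + 2829·3405 + 5803·5708 = 0 + 9632745 + 33123524 = 42756269
Σ Rᵢ = 0 + 431 + 1484 = 1915
N̂ = 42756269 / 1915 ≈ 22327.0 → 22327

N ≈ 22,327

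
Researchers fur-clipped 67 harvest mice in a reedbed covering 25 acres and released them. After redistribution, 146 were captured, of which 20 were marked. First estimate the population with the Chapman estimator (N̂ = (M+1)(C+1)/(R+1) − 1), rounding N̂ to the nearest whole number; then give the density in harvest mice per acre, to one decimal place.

N̂ = 68·147/21 − 1 = 9996/21 − 1 = 475
Density = N̂ / area = 475 / 25 = 19.0 per acre

density ≈ 19.0 harvest mice per acre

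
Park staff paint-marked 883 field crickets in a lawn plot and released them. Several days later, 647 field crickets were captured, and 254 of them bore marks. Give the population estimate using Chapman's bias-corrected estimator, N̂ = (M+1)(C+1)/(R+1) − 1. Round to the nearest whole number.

N̂ = (883+1)(647+1)/(254+1) − 1 = 884·648/255 − 1
= 572832/255 − 1 ≈ 2246.4 − 1 ≈ 2245.4 → 2245

N ≈ 2245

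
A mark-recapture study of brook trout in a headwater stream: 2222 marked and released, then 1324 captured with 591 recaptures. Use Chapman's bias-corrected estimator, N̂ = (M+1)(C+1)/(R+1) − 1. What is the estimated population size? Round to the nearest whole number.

N̂ = (2222+1)(1324+1)/(591+1) − 1 = 2223·1325/592 − 1
= 2945475/592 − 1 ≈ 4975.46 − 1 ≈ 4974.46 → 4974

N ≈ 4974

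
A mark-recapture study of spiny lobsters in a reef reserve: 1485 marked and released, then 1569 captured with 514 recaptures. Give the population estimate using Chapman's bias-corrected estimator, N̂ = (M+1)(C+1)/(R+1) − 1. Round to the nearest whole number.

N ≈ 4529

N̂ = (1485+1)(1569+1)/(514+1) − 1 = 1486·1570/515 − 1
= 2333020/515 − 1 ≈ 4530.1 − 1 ≈ 4529.1 → 4529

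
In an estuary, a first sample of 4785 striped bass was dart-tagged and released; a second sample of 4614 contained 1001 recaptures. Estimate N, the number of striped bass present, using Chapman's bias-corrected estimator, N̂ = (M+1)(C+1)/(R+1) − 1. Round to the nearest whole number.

N ≈ 22,042

N̂ = (4785+1)(4614+1)/(1001+1) − 1 = 4786·4615/1002 − 1
= 22087390/1002 − 1 ≈ 22043.3 − 1 ≈ 22042.3 → 22042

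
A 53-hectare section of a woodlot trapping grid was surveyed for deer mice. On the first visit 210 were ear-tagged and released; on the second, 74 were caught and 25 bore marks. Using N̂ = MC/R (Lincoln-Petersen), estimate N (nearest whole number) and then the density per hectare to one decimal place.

N̂ = 210·74/25 = 15540/25 ≈ 621.6 → 622
Density = N̂ / area = 622 / 53 ≈ 11.74 → 11.7 per hectare

density ≈ 11.7 deer mice per hectare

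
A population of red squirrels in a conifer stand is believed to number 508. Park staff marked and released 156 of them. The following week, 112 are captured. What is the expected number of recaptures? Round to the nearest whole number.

The marked fraction of the population is 156/508, so in a sample of 112 expect C·(M/N) marked.
E[R] = 156 × 112 / 508 = 17472 / 508 ≈ 34.4 → 34

expected recaptures ≈ 34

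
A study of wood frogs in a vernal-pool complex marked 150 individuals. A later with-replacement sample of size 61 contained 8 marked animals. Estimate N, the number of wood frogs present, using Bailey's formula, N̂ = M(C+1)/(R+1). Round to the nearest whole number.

N ≈ 1033

N̂ = 150·(61+1)/(8+1) = 150·62/9 = 9300/9 ≈ 1033.3 → 1033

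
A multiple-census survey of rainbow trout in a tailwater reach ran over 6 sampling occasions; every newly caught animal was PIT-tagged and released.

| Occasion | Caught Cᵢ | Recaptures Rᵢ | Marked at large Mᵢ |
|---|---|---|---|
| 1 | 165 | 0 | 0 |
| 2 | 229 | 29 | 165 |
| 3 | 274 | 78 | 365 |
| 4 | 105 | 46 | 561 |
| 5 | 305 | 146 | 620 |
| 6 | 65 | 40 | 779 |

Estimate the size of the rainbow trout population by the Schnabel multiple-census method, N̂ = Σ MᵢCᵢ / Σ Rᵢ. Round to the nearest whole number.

N ≈ 1287

Σ MᵢCᵢ = 0·165 + 165·229 + 365·274 + 561·105 + 620·305 + 779·65 = 0 + 37785 + 100010 + 58905 + 189100 + 50635 = 436435
Σ Rᵢ = 0 + 29 + 78 + 46 + 146 + 40 = 339
N̂ = 436435 / 339 ≈ 1287.4 → 1287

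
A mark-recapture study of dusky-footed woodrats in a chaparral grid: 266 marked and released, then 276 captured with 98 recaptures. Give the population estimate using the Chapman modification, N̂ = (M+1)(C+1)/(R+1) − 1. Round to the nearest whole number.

N̂ = (266+1)(276+1)/(98+1) − 1 = 267·277/99 − 1
= 73959/99 − 1 ≈ 747.1 − 1 ≈ 746.1 → 746

N ≈ 746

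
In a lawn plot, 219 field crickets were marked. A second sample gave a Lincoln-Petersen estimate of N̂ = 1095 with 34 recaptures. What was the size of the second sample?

From N = M·C/R: C = N·R / M = 1095·34 / 219 = 37230 / 219 = 170.

C = 170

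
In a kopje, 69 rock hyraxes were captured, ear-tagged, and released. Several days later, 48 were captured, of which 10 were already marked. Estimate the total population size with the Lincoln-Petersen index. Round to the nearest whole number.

If marked individuals mix randomly, R/C ≈ M/N, giving N ≈ M·C/R.
N = (69 × 48) / 10 = 3312 / 10 ≈ 331.2 → 331

N ≈ 331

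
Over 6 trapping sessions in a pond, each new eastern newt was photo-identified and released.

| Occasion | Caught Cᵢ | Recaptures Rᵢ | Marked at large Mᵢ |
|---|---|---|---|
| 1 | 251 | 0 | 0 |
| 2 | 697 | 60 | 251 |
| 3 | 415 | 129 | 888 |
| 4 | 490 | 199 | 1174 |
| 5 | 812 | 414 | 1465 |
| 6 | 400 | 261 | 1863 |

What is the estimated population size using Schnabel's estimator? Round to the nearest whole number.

Σ MᵢCᵢ = 0·251 + 251·697 + 888·415 + 1174·490 + 1465·812 + 1863·400 = 0 + 174947 + 368520 + 575260 + 1189580 + 745200 = 3053507
Σ Rᵢ = 0 + 60 + 129 + 199 + 414 + 261 = 1063
N̂ = 3053507 / 1063 ≈ 2872.5 → 2873

N ≈ 2873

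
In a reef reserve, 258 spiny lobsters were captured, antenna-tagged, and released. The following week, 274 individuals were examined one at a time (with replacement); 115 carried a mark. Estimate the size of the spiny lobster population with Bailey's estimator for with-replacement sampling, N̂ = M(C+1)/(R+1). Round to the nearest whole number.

N̂ = 258·(274+1)/(115+1) = 258·275/116 = 70950/116 ≈ 611.6 → 612

N ≈ 612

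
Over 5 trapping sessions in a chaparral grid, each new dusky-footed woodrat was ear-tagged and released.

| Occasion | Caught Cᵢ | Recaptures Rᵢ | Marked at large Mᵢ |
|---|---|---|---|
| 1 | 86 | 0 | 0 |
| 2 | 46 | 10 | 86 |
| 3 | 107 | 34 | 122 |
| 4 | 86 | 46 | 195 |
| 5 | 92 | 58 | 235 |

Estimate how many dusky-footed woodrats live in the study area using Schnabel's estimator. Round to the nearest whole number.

Σ MᵢCᵢ = 0·86 + 86·46 + 122·107 + 195·86 + 235·92 = 0 + 3956 + 13054 + 16770 + 21620 = 55400
Σ Rᵢ = 0 + 10 + 34 + 46 + 58 = 148
N̂ = 55400 / 148 ≈ 374.3 → 374

N ≈ 374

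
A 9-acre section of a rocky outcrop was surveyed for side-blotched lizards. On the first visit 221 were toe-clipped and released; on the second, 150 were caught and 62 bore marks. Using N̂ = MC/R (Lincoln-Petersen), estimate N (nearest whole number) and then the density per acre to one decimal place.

N̂ = 221·150/62 = 33150/62 ≈ 534.7 → 535
Density = N̂ / area = 535 / 9 ≈ 59.44 → 59.4 per acre

density ≈ 59.4 side-blotched lizards per acre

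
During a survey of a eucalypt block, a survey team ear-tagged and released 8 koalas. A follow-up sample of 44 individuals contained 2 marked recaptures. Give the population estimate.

N = 176

N = (8 × 44) / 2 = 352 / 2 = 176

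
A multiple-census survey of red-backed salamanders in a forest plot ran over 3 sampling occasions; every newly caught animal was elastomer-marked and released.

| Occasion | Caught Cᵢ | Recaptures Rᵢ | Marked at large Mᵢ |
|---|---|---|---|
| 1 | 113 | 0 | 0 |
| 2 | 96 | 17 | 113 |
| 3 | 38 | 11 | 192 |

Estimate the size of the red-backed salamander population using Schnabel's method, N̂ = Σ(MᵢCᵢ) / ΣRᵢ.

Σ MᵢCᵢ = 0·113 + 113·96 + 192·38 = 0 + 10848 + 7296 = 18144
Σ Rᵢ = 0 + 17 + 11 = 28
N̂ = 18144 / 28 = 648

N = 648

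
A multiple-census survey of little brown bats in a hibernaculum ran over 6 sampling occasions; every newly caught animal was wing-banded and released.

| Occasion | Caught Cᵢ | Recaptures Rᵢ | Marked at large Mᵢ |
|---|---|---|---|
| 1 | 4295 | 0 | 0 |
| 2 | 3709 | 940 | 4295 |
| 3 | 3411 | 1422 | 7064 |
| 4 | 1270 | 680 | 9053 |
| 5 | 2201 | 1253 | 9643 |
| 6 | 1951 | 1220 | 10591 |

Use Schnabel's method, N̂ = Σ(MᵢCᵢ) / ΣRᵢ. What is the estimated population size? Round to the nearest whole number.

N ≈ 16,937

Σ MᵢCᵢ = 0·4295 + 4295·3709 + 7064·3411 + 9053·1270 + 9643·2201 + 10591·1951 = 0 + 15930155 + 24095304 + 11497310 + 21224243 + 20663041 = 93410053
Σ Rᵢ = 0 + 940 + 1422 + 680 + 1253 + 1220 = 5515
N̂ = 93410053 / 5515 ≈ 16937.45 → 16937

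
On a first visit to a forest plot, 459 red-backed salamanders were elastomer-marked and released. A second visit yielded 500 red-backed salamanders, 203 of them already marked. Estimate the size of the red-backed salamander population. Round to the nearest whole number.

N = (459 × 500) / 203 = 229500 / 203 ≈ 1130.5 → 1131

N ≈ 1131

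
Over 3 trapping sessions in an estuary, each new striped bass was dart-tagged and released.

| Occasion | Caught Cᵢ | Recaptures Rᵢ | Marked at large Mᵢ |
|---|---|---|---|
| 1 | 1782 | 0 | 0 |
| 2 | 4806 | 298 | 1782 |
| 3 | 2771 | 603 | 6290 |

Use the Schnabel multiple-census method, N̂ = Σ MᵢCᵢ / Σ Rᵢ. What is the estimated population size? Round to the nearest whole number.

Σ MᵢCᵢ = 0·1782 + 1782·4806 + 6290·2771 = 0 + 8564292 + 17429590 = 25993882
Σ Rᵢ = 0 + 298 + 603 = 901
N̂ = 25993882 / 901 ≈ 28850.0 → 28850

N ≈ 28,850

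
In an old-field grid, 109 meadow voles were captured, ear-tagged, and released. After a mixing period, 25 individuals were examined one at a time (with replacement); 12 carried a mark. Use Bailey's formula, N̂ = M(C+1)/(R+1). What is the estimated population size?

N̂ = 109·(25+1)/(12+1) = 109·26/13 = 2834/13 = 218

N = 218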